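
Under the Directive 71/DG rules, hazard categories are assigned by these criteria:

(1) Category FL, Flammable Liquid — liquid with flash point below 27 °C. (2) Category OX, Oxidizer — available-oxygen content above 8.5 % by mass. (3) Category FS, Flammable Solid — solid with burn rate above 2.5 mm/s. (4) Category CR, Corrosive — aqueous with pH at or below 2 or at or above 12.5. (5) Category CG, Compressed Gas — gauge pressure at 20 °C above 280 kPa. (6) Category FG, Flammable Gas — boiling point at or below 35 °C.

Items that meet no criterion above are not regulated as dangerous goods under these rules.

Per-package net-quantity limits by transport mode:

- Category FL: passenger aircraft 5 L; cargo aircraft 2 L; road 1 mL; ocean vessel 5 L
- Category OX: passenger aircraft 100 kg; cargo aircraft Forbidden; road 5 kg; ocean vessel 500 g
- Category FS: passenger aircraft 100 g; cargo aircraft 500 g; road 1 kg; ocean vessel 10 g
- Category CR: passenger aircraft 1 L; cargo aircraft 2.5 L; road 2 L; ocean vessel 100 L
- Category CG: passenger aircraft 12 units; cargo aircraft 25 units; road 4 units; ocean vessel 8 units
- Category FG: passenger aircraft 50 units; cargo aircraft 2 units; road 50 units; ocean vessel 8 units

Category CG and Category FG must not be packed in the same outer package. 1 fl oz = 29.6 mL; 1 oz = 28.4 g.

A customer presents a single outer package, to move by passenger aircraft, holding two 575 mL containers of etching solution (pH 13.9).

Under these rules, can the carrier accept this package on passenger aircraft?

No

pH 13.9 meets the Category CR criterion (Corrosive), so the etching solution is Category CR.
Category CR quantity: two 575 mL containers = 1.15 L.
That exceeds the Category CR passenger aircraft limit of 1 L.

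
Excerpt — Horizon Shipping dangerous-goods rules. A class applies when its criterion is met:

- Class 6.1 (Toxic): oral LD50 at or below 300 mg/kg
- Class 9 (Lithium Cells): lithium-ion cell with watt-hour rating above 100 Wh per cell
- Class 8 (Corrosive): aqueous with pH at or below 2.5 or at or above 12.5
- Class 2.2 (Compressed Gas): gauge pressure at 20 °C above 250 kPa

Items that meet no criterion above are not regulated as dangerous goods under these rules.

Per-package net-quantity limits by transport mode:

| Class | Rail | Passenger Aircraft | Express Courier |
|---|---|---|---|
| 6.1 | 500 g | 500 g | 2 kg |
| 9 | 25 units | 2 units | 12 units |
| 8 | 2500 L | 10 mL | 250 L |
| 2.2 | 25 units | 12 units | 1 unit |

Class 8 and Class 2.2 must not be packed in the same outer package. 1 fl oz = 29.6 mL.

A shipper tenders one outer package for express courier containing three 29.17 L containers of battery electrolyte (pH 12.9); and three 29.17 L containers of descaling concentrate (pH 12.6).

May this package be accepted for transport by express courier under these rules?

With pH 12.9 (≥ 12.5), the battery electrolyte falls in Class 8.
The descaling concentrate has pH 12.6, which is ≥ 12.5, so it is Class 8 (Corrosive).
Total Class 8: (three 29.17 L containers = 87.51 L) + (three 29.17 L containers = 87.51 L) = 175.02 L.
175.02 L ≤ 250 L (express courier limit, Class 8) — within limit.

Yes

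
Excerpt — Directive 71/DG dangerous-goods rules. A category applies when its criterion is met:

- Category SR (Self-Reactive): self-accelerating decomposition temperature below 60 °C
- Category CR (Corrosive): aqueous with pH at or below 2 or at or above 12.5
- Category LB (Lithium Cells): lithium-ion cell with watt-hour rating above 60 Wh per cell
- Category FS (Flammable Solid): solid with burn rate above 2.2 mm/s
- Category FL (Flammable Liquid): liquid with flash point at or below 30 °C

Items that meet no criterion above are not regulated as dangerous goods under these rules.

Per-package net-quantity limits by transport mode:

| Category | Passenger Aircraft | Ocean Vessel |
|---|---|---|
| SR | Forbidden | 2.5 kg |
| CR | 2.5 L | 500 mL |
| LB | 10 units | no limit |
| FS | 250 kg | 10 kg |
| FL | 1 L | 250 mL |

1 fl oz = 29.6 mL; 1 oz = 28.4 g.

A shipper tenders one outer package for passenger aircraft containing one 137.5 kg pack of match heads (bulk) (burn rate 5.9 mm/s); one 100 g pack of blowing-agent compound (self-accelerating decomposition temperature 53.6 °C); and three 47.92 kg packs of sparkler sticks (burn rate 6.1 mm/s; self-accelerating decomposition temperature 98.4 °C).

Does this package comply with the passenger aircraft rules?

No

Burn rate 5.9 mm/s meets the Category FS criterion (Flammable Solid), so the match heads (bulk) are Category FS.
The blowing-agent compound has self-accelerating decomposition temperature 53.6 °C, which is < 60 °C, so it is Category SR (Self-Reactive).
With burn rate 6.1 mm/s (> 2.2 mm/s), the sparkler sticks fall in Category FS.
Category SR quantity: 100 g.
Category SR is Forbidden by passenger aircraft.
Total Category FS: 137.5 kg + (three 47.92 kg packs = 143.76 kg) = 281.26 kg.
That exceeds the Category FS passenger aircraft limit of 250 kg.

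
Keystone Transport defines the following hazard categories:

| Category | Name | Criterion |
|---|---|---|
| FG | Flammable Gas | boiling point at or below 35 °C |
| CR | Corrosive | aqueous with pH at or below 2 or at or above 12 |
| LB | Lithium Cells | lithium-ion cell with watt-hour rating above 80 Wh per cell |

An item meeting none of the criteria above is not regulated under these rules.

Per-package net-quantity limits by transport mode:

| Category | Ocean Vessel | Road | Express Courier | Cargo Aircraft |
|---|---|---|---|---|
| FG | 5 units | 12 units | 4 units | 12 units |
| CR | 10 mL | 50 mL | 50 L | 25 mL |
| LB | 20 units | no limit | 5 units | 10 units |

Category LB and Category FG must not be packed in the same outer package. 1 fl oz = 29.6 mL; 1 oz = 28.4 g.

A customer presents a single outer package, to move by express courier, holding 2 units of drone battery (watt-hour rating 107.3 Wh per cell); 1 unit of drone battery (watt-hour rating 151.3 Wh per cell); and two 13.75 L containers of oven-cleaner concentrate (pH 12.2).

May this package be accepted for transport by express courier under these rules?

Yes

Watt-hour rating 107.3 Wh per cell meets the Category LB criterion (Lithium Cells), so the drone battery is Category LB.
Watt-hour rating 151.3 Wh per cell meets the Category LB criterion (Lithium Cells), so the drone battery is Category LB.
The oven-cleaner concentrate has pH 12.2, which is ≥ 12, so it is Category CR (Corrosive).
Total Category LB: 2 units + 1 unit = 3 units.
That is within the Category LB express courier limit of 5 units.
Category CR quantity: two 13.75 L containers = 27.5 L.
27.5 L is within the express courier limit of 50 L for Category CR.
The segregation rule (Category LB with Category FG) does not apply to Category LB with Category CR.
Every hazard category is within its express courier limit and no segregation rule is violated.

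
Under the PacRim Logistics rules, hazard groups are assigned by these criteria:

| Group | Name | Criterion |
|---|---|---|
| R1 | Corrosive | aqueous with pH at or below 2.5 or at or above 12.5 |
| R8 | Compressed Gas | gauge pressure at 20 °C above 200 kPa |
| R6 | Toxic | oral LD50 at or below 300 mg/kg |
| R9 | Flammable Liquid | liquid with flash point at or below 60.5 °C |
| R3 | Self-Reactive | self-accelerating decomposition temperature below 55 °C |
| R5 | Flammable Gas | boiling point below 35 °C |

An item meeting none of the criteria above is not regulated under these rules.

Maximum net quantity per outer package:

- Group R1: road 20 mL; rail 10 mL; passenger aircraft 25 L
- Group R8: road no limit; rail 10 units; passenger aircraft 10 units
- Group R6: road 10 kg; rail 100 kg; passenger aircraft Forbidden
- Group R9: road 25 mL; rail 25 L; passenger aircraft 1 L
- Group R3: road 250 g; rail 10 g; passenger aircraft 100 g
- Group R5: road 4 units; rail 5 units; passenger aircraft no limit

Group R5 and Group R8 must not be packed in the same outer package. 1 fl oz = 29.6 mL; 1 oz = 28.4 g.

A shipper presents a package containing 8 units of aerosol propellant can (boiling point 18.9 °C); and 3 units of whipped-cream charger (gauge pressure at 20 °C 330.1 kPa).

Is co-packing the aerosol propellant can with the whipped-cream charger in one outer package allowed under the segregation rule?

No

Aerosol propellant can: boiling point 18.9 °C < 35 °C → Group R5 (Flammable Gas).
The whipped-cream charger has gauge pressure at 20 °C 330.1 kPa, which is > 200 kPa, so it is Group R8 (Compressed Gas).
Group R5 and Group R8 may not share an outer package.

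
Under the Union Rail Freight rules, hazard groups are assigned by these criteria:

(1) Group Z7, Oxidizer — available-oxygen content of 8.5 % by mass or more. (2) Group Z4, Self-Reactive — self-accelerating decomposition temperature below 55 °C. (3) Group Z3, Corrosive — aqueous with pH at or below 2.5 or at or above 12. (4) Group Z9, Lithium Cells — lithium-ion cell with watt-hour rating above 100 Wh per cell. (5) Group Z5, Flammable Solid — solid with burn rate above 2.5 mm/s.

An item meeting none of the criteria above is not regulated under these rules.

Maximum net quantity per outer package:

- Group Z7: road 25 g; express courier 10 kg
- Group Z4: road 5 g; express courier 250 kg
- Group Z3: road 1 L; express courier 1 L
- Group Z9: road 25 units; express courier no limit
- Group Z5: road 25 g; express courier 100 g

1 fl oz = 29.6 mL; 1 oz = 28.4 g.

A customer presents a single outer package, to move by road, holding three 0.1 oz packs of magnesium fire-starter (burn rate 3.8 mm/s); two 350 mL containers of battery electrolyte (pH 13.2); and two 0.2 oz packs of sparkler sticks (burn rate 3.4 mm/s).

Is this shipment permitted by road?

Yes

The magnesium fire-starter has burn rate 3.8 mm/s, which is > 2.5 mm/s, so it is Group Z5 (Flammable Solid).
Battery electrolyte: pH 13.2 ≥ 12 → Group Z3 (Corrosive).
With burn rate 3.4 mm/s (> 2.5 mm/s), the sparkler sticks fall in Group Z5.
Total Group Z5: (three 0.1 oz packs = 8.52 g) + (two 0.2 oz packs = 11.36 g) = 19.88 g.
19.88 g ≤ 25 g (road limit, Group Z5) — within limit.
Group Z3 quantity: two 350 mL containers = 700 mL.
700 mL ≤ 1 L (road limit, Group Z3) — within limit.
Every hazard group is within its road limit and no segregation rule is violated.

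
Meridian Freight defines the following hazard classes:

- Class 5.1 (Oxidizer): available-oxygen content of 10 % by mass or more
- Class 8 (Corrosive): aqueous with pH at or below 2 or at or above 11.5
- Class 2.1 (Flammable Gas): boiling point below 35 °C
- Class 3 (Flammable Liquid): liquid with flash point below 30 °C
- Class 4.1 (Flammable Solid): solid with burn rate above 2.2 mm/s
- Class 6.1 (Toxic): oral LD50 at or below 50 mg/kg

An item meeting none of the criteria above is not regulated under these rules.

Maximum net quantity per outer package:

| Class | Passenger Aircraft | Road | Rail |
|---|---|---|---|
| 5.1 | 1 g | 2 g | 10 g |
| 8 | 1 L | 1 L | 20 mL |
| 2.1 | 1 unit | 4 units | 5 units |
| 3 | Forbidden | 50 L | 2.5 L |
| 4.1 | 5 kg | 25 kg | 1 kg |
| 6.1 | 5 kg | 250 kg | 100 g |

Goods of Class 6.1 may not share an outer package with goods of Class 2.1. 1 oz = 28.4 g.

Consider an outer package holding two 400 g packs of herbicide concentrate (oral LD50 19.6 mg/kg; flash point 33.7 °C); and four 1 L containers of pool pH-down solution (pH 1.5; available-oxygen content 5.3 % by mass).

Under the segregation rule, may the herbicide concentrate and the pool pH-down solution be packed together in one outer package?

Yes

The herbicide concentrate has oral LD50 19.6 mg/kg, which is ≤ 50 mg/kg, so it is Class 6.1 (Toxic).
With pH 1.5 (≤ 2), the pool pH-down solution falls in Class 8.
No segregation rule bars Class 6.1 with Class 8.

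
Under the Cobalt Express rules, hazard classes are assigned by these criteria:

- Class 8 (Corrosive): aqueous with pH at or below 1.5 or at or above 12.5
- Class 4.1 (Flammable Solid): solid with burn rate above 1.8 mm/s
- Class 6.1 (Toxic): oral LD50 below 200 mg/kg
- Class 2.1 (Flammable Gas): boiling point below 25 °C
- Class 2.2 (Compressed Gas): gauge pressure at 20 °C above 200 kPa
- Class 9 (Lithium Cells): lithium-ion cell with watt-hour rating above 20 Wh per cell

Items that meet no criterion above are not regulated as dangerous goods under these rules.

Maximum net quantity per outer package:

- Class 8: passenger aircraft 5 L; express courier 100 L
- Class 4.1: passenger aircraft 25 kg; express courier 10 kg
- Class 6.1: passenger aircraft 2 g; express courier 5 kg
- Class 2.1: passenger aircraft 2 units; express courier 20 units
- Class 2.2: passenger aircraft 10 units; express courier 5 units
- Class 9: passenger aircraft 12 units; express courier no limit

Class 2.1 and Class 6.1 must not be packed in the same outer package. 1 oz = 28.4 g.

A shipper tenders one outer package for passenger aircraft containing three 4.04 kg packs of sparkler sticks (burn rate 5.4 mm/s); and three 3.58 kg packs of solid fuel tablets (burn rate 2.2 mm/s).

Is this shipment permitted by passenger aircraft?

Yes

Sparkler sticks: burn rate 5.4 mm/s > 1.8 mm/s → Class 4.1 (Flammable Solid).
Burn rate 2.2 mm/s meets the Class 4.1 criterion (Flammable Solid), so the solid fuel tablets are Class 4.1.
Total Class 4.1: (three 4.04 kg packs = 12.12 kg) + (three 3.58 kg packs = 10.74 kg) = 22.86 kg.
22.86 kg ≤ 25 kg (passenger aircraft limit, Class 4.1) — within limit.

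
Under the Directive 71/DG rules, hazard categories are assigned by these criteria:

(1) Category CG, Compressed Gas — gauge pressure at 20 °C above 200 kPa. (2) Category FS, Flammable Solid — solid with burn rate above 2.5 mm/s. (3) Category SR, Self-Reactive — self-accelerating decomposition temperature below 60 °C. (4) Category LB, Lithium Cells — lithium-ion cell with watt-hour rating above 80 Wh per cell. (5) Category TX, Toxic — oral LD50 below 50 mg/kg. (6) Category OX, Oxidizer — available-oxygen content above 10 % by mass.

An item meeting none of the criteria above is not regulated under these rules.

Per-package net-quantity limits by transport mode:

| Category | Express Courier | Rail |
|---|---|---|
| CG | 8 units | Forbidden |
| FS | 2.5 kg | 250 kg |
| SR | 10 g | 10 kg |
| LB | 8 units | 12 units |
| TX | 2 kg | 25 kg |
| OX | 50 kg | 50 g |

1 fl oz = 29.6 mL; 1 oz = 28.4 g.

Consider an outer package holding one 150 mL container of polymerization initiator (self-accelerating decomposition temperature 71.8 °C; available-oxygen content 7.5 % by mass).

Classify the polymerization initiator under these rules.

self-accelerating decomposition temperature 71.8 °C is not below 60 °C, so Category SR does not apply.
available-oxygen content 7.5 % by mass is not above 10 % by mass, so Category OX does not apply.
No criterion is met, so the item is not regulated.

Not regulated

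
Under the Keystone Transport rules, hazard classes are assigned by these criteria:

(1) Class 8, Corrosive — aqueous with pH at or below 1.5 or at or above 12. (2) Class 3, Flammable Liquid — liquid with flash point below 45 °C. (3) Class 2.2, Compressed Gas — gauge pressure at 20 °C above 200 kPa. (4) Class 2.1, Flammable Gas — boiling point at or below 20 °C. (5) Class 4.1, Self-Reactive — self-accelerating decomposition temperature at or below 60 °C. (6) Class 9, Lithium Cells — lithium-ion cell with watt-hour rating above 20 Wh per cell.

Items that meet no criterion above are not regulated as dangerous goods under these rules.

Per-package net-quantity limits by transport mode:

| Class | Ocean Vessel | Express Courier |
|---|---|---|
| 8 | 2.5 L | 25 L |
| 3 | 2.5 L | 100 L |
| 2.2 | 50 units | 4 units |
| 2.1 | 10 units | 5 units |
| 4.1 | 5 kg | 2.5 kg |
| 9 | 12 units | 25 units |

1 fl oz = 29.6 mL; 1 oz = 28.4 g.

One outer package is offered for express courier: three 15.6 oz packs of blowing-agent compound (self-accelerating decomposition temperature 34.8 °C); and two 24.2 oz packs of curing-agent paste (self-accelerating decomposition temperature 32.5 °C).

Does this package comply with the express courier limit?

No

The blowing-agent compound has self-accelerating decomposition temperature 34.8 °C, which is ≤ 60 °C, so it is Class 4.1 (Self-Reactive).
With self-accelerating decomposition temperature 32.5 °C (≤ 60 °C), the curing-agent paste falls in Class 4.1.
Total Class 4.1: (three 15.6 oz packs = 1329.12 g) + (two 24.2 oz packs = 1374.56 g) = 2703.68 g.
That exceeds the Class 4.1 express courier limit of 2.5 kg.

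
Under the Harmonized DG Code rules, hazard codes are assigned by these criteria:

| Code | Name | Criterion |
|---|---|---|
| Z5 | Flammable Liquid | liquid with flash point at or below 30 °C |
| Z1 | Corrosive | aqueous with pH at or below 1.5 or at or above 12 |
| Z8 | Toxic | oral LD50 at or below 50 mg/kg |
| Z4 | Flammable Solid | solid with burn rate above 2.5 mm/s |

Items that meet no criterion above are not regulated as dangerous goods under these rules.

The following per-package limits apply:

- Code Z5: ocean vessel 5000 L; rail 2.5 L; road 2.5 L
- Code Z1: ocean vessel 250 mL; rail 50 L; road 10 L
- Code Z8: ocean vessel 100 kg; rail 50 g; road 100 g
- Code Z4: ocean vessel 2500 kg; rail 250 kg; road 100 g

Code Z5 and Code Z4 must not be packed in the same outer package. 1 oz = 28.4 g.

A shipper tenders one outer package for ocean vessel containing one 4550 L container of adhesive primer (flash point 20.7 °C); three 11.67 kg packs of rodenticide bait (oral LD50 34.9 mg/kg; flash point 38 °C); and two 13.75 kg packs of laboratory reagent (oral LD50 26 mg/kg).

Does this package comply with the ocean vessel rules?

Adhesive primer: flash point 20.7 °C ≤ 30 °C → Code Z5 (Flammable Liquid).
Rodenticide bait: oral LD50 34.9 mg/kg ≤ 50 mg/kg → Code Z8 (Toxic).
Laboratory reagent: oral LD50 26 mg/kg ≤ 50 mg/kg → Code Z8 (Toxic).
Code Z5 quantity: 4550 L.
That is within the Code Z5 ocean vessel limit of 5000 L.
Total Code Z8: (three 11.67 kg packs = 35.01 kg) + (two 13.75 kg packs = 27.5 kg) = 62.51 kg.
That is within the Code Z8 ocean vessel limit of 100 kg.
The segregation rule (Code Z5 with Code Z4) does not apply to Code Z5 with Code Z8.
Every hazard code is within its ocean vessel limit and no segregation rule is violated.

Yes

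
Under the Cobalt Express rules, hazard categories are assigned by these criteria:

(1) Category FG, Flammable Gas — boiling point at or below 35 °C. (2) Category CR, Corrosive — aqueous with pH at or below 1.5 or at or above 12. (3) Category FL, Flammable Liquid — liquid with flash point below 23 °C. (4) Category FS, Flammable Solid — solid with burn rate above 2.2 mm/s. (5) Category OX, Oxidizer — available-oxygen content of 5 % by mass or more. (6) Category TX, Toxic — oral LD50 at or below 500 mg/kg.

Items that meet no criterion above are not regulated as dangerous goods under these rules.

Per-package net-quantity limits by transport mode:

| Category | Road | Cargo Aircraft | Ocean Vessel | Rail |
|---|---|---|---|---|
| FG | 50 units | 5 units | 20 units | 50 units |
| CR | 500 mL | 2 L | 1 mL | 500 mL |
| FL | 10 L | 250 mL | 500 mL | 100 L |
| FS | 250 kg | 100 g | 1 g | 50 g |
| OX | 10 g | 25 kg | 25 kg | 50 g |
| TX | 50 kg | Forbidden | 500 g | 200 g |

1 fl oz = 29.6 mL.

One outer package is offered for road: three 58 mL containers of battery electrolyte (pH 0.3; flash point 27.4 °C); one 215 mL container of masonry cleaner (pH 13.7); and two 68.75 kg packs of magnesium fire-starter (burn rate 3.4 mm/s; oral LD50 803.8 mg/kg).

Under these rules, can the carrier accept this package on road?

Yes

Battery electrolyte: pH 0.3 ≤ 1.5 → Category CR (Corrosive).
Masonry cleaner: pH 13.7 ≥ 12 → Category CR (Corrosive).
The magnesium fire-starter has burn rate 3.4 mm/s, which is > 2.2 mm/s, so it is Category FS (Flammable Solid).
Total Category CR: (three 58 mL containers = 174 mL) + 215 mL = 389 mL.
That is within the Category CR road limit of 500 mL.
Category FS quantity: two 68.75 kg packs = 137.5 kg.
137.5 kg ≤ 250 kg (road limit, Category FS) — within limit.
Every hazard category is within its road limit and no segregation rule is violated.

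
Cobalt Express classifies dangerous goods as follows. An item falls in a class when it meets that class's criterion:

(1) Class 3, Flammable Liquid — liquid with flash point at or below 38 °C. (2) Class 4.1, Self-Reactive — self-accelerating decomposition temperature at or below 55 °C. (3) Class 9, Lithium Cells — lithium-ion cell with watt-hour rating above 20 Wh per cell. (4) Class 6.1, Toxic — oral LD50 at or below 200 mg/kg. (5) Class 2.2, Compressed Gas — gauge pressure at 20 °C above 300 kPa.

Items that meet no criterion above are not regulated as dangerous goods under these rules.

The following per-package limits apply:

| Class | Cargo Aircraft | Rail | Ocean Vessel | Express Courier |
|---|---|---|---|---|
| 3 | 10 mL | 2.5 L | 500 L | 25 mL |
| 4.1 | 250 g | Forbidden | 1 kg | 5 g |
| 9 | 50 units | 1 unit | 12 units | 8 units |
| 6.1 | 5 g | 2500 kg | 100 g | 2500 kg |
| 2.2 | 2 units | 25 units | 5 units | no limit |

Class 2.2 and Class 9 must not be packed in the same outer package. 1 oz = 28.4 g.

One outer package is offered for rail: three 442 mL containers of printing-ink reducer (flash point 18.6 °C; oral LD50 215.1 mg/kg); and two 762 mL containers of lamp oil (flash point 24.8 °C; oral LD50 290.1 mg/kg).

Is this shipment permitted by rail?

With flash point 18.6 °C (≤ 38 °C), the printing-ink reducer falls in Class 3.
Lamp oil: flash point 24.8 °C ≤ 38 °C → Class 3 (Flammable Liquid).
Total Class 3: (three 442 mL containers = 1.326 L) + (two 762 mL containers = 1.524 L) = 2.85 L.
That exceeds the Class 3 rail limit of 2.5 L.

No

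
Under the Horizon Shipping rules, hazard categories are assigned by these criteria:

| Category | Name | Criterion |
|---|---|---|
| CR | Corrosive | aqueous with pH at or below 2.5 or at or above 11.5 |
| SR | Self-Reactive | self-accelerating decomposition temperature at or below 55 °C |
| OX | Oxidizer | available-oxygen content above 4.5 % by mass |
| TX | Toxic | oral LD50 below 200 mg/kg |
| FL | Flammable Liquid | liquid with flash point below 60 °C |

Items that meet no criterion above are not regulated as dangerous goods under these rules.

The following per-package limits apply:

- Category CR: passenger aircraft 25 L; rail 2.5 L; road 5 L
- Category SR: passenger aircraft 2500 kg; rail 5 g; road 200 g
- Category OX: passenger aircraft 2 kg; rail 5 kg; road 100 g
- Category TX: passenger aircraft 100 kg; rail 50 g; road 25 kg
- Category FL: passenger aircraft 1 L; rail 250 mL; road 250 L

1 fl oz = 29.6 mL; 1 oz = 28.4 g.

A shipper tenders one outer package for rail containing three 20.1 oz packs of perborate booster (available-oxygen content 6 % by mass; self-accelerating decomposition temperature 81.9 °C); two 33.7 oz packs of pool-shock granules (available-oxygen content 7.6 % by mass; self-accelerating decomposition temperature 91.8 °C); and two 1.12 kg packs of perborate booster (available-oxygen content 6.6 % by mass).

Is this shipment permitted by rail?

The perborate booster has available-oxygen content 6 % by mass, which is > 4.5 % by mass, so it is Category OX (Oxidizer).
The pool-shock granules have available-oxygen content 7.6 % by mass, which is > 4.5 % by mass, so they are Category OX (Oxidizer).
Available-oxygen content 6.6 % by mass meets the Category OX criterion (Oxidizer), so the perborate booster is Category OX.
Category OX net quantity: (three 20.1 oz packs = 1712.52 g) + (two 33.7 oz packs = 1914.16 g) + (two 1.12 kg packs = 2.24 kg) = 5866.68 g.
5866.68 g > 5 kg (rail limit, Category OX) — over the limit.

No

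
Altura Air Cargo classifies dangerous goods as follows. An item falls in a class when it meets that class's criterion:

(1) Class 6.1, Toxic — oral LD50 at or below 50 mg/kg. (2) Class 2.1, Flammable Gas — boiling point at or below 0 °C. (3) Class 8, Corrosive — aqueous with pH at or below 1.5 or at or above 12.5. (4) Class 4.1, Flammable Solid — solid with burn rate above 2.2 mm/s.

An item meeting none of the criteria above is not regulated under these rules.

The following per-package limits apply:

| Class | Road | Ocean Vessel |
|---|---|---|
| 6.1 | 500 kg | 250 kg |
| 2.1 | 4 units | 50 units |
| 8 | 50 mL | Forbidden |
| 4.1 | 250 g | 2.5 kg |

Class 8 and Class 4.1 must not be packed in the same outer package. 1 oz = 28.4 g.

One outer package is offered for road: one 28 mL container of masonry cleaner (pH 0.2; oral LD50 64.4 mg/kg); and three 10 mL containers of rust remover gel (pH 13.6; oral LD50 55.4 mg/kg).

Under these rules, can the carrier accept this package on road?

No

With pH 0.2 (≤ 1.5), the masonry cleaner falls in Class 8.
The rust remover gel has pH 13.6, which is ≥ 12.5, so it is Class 8 (Corrosive).
Class 8 net quantity: 28 mL + (three 10 mL containers = 30 mL) = 58 mL.
58 mL exceeds the road limit of 50 mL for Class 8.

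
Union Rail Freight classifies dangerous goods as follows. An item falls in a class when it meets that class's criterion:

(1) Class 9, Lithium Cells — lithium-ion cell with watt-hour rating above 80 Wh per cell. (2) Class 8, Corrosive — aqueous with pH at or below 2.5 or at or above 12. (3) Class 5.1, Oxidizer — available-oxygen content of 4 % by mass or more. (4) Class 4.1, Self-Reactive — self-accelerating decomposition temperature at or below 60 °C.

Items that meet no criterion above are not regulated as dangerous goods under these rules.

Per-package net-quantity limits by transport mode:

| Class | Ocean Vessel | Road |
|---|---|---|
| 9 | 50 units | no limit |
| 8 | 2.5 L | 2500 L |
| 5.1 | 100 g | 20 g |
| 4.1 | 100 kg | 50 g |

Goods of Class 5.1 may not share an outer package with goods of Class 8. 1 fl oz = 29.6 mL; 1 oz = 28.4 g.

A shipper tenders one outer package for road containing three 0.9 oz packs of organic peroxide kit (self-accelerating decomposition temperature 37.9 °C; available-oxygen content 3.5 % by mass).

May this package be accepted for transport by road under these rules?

Organic peroxide kit: self-accelerating decomposition temperature 37.9 °C ≤ 60 °C → Class 4.1 (Self-Reactive).
Class 4.1 quantity: three 0.9 oz packs = 76.68 g.
That exceeds the Class 4.1 road limit of 50 g.

No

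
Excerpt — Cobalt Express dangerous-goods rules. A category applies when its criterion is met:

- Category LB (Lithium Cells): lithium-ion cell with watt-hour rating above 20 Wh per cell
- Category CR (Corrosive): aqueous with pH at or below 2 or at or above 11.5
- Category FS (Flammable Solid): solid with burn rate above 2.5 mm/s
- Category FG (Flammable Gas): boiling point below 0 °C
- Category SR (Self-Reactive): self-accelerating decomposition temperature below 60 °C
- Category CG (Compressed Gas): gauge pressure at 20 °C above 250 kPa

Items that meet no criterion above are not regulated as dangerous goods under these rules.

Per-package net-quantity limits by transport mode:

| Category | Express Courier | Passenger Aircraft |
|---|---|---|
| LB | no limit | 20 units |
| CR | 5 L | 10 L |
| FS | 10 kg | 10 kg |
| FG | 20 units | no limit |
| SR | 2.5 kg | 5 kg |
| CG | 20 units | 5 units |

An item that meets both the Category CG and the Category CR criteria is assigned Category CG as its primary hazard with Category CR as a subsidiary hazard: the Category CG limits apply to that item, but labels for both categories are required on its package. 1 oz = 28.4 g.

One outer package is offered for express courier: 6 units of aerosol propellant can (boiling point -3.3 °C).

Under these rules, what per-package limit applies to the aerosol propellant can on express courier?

20 units

Aerosol propellant can: boiling point -3.3 °C < 0 °C → Category FG (Flammable Gas).
The express courier limit for Category FG is 20 units.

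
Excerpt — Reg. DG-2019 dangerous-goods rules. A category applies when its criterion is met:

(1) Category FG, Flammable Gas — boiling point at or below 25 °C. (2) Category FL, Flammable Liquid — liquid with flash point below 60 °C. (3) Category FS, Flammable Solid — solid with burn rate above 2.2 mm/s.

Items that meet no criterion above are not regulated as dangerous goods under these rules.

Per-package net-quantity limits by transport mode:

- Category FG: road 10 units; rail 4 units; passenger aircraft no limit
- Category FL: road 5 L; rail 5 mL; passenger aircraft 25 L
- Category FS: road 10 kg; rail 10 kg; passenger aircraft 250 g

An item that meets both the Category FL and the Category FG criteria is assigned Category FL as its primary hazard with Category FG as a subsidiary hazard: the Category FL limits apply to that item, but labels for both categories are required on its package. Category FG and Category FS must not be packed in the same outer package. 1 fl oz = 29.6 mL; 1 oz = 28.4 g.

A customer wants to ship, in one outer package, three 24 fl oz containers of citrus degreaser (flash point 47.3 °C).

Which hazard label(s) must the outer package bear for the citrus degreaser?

Category FL

Flash point 47.3 °C meets the Category FL criterion (Flammable Liquid), so the citrus degreaser is Category FL.
Only the Category FL label is required.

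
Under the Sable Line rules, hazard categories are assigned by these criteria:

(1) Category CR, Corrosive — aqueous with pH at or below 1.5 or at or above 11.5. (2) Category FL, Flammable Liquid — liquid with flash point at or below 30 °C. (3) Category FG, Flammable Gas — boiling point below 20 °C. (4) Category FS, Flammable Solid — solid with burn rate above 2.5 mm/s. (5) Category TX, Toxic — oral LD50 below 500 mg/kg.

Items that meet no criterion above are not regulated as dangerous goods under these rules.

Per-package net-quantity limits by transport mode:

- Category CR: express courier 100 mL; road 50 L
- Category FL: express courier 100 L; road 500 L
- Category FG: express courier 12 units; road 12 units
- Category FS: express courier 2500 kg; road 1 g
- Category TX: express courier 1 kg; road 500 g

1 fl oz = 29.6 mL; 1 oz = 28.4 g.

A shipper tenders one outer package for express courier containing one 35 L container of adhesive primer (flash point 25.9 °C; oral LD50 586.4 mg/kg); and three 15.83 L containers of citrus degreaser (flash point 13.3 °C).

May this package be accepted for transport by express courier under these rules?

Flash point 25.9 °C meets the Category FL criterion (Flammable Liquid), so the adhesive primer is Category FL.
Citrus degreaser: flash point 13.3 °C ≤ 30 °C → Category FL (Flammable Liquid).
Total Category FL: 35 L + (three 15.83 L containers = 47.49 L) = 82.49 L.
82.49 L ≤ 100 L (express courier limit, Category FL) — within limit.

Yes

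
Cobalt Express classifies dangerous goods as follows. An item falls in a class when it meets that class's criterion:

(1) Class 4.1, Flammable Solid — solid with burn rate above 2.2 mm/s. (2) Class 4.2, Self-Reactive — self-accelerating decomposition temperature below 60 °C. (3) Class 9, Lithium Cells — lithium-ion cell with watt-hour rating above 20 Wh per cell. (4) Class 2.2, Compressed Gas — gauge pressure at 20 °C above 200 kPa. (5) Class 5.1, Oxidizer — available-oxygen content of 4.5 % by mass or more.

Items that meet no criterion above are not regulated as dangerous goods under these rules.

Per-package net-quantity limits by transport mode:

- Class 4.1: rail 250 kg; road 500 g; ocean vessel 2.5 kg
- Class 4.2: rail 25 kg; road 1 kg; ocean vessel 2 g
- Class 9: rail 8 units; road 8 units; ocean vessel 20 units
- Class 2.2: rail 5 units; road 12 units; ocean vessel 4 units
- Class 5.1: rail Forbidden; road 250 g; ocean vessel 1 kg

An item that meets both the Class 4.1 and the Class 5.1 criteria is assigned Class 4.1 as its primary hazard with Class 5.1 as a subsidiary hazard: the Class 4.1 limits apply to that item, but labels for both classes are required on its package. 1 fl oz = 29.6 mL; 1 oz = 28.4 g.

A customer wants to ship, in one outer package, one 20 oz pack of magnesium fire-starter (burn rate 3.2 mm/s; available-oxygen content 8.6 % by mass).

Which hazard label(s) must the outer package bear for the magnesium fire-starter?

With burn rate 3.2 mm/s (> 2.2 mm/s), the magnesium fire-starter falls in Class 4.1.
The magnesium fire-starter has available-oxygen content 8.6 % by mass, which is ≥ 4.5 % by mass, so it is Class 5.1 (Oxidizer).
By the precedence rule Class 4.1 is primary and Class 5.1 is subsidiary, and that rule requires both labels on the package.

Class 4.1 and 5.1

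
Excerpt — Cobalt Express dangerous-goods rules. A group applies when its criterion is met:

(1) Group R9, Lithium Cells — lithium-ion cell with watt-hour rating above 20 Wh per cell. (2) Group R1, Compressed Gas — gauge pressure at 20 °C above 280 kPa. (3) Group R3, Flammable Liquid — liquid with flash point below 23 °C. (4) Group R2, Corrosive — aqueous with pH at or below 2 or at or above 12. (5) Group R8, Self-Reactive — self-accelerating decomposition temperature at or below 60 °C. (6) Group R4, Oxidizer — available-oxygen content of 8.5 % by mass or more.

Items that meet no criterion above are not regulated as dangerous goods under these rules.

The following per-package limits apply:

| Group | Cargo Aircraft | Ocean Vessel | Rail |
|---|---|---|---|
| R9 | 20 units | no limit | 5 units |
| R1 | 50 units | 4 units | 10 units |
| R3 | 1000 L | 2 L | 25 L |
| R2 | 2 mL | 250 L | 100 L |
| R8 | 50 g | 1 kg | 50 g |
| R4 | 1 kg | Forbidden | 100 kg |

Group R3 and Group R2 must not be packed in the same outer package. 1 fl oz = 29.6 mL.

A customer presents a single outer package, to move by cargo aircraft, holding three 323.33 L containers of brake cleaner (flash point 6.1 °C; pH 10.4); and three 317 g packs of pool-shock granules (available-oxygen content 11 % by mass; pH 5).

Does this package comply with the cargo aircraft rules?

Yes

With flash point 6.1 °C (< 23 °C), the brake cleaner falls in Group R3.
Pool-shock granules: available-oxygen content 11 % by mass ≥ 8.5 % by mass → Group R4 (Oxidizer).
Group R3 quantity: three 323.33 L containers = 969.99 L.
969.99 L ≤ 1000 L (cargo aircraft limit, Group R3) — within limit.
Group R4 quantity: three 317 g packs = 951 g.
That is within the Group R4 cargo aircraft limit of 1 kg.
The segregation rule (Group R3 with Group R2) does not apply to Group R3 with Group R4.
Every hazard group is within its cargo aircraft limit and no segregation rule is violated.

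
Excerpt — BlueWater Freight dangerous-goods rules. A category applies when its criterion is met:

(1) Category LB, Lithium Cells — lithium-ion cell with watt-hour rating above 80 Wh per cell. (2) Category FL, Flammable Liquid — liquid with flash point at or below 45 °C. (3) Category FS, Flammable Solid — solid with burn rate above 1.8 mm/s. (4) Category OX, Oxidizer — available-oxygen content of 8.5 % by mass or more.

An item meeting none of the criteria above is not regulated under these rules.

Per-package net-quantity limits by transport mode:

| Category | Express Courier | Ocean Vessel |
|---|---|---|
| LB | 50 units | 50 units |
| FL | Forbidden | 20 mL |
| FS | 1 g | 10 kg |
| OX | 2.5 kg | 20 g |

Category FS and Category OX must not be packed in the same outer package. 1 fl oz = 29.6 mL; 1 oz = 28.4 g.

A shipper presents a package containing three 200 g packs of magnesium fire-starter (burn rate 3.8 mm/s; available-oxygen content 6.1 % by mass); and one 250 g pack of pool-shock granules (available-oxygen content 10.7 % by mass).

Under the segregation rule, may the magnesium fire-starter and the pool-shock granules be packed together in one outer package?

The magnesium fire-starter has burn rate 3.8 mm/s, which is > 1.8 mm/s, so it is Category FS (Flammable Solid).
Available-oxygen content 10.7 % by mass meets the Category OX criterion (Oxidizer), so the pool-shock granules are Category OX.
Category FS and Category OX may not share an outer package.

No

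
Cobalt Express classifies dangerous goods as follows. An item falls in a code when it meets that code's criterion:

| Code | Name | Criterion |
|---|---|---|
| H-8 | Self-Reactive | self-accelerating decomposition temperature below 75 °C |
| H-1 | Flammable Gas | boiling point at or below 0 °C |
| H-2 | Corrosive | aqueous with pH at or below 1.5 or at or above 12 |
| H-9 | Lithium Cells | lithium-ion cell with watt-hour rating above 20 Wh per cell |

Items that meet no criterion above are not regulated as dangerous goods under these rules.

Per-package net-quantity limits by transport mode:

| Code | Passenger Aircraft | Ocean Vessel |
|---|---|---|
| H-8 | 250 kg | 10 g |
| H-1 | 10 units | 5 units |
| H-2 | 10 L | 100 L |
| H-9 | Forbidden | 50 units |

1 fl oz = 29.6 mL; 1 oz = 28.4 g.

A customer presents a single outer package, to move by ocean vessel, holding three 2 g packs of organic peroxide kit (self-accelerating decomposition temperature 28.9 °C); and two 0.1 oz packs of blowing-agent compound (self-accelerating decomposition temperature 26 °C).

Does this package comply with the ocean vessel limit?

Self-accelerating decomposition temperature 28.9 °C meets the Code H-8 criterion (Self-Reactive), so the organic peroxide kit is Code H-8.
Self-accelerating decomposition temperature 26 °C meets the Code H-8 criterion (Self-Reactive), so the blowing-agent compound is Code H-8.
Code H-8 net quantity: (three 2 g packs = 6 g) + (two 0.1 oz packs = 5.68 g) = 11.68 g.
That exceeds the Code H-8 ocean vessel limit of 10 g.

No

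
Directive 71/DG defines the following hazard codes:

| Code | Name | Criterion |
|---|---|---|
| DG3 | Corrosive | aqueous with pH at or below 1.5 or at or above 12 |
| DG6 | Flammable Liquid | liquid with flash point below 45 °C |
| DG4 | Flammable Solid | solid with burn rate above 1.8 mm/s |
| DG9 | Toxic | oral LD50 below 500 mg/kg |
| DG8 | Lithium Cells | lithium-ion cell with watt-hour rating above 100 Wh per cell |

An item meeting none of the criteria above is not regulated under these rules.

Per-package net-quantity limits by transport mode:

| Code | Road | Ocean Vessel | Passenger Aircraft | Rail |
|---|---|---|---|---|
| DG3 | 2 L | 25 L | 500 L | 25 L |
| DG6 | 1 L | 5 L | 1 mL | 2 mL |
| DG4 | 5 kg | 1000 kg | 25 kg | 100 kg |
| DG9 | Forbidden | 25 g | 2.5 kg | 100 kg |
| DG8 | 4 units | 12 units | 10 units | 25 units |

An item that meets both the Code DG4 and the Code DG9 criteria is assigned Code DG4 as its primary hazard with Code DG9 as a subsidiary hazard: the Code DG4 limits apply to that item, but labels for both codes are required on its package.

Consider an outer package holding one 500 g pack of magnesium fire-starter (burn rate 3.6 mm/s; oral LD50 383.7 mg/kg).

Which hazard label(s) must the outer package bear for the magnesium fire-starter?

Code DG4 and DG9

With burn rate 3.6 mm/s (> 1.8 mm/s), the magnesium fire-starter falls in Code DG4.
Oral LD50 383.7 mg/kg meets the Code DG9 criterion (Toxic), so the magnesium fire-starter is Code DG9.
By the precedence rule Code DG4 is primary and Code DG9 is subsidiary, and that rule requires both labels on the package.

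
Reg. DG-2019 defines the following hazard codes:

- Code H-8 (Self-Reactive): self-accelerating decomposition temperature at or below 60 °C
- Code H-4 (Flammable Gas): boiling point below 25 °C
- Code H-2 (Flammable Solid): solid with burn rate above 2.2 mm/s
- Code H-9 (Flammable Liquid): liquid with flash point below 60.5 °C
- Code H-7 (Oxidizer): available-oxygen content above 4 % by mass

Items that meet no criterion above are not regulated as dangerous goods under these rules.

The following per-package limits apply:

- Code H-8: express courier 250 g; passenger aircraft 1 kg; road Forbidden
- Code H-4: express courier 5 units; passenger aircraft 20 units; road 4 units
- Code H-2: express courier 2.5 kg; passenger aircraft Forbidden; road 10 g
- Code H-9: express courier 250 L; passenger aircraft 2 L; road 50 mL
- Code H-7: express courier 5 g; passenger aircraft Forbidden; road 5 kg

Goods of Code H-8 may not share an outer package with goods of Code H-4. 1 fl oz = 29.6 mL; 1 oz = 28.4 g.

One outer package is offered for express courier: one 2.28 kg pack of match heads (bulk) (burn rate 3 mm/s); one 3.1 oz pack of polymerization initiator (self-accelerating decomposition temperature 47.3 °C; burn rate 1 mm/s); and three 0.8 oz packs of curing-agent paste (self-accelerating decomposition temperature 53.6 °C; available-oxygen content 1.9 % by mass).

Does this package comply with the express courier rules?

Yes

Burn rate 3 mm/s meets the Code H-2 criterion (Flammable Solid), so the match heads (bulk) are Code H-2.
The polymerization initiator has self-accelerating decomposition temperature 47.3 °C, which is ≤ 60 °C, so it is Code H-8 (Self-Reactive).
Self-accelerating decomposition temperature 53.6 °C meets the Code H-8 criterion (Self-Reactive), so the curing-agent paste is Code H-8.
Code H-8 net quantity: (one 3.1 oz pack = 88.04 g) + (three 0.8 oz packs = 68.16 g) = 156.2 g.
156.2 g ≤ 250 g (express courier limit, Code H-8) — within limit.
Code H-2 quantity: 2.28 kg.
2.28 kg ≤ 2.5 kg (express courier limit, Code H-2) — within limit.
The segregation rule (Code H-8 with Code H-4) does not apply to Code H-8 with Code H-2.
Every hazard code is within its express courier limit and no segregation rule is violated.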